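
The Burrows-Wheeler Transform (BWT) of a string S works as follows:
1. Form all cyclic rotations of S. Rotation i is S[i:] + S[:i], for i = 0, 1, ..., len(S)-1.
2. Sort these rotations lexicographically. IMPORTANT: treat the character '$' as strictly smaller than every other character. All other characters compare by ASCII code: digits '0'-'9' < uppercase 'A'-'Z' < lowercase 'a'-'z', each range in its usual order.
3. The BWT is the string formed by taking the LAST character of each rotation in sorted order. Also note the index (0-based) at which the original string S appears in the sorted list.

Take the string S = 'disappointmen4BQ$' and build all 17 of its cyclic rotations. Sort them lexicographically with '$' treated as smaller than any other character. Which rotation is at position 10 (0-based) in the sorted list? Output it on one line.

All 17 rotations (rotation i = S[i:]+S[:i]):
  rot[0] = disappointmen4BQ$
  rot[1] = isappointmen4BQ$d
  rot[2] = sappointmen4BQ$di
  rot[3] = appointmen4BQ$dis
  rot[4] = ppointmen4BQ$disa
  rot[5] = pointmen4BQ$disap
  rot[6] = ointmen4BQ$disapp
  rot[7] = intmen4BQ$disappo
  rot[8] = ntmen4BQ$disappoi
  rot[9] = tmen4BQ$disappoin
  rot[10] = men4BQ$disappoint
  rot[11] = en4BQ$disappointm
  rot[12] = n4BQ$disappointme
  rot[13] = 4BQ$disappointmen
  rot[14] = BQ$disappointmen4
  rot[15] = Q$disappointmen4B
  rot[16] = $disappointmen4BQ
Sorted (with $ < everything):
  sorted[0] = $disappointmen4BQ
  sorted[1] = 4BQ$disappointmen
  sorted[2] = BQ$disappointmen4
  sorted[3] = Q$disappointmen4B
  sorted[4] = appointmen4BQ$dis
  sorted[5] = disappointmen4BQ$
  sorted[6] = en4BQ$disappointm
  sorted[7] = intmen4BQ$disappo
  sorted[8] = isappointmen4BQ$d
  sorted[9] = men4BQ$disappoint
  sorted[10] = n4BQ$disappointme
  sorted[11] = ntmen4BQ$disappoi
  sorted[12] = ointmen4BQ$disapp
  sorted[13] = pointmen4BQ$disap
  sorted[14] = ppointmen4BQ$disa
  sorted[15] = sappointmen4BQ$di
  sorted[16] = tmen4BQ$disappoin
sorted[10] = n4BQ$disappointme

Answer: n4BQ$disappointme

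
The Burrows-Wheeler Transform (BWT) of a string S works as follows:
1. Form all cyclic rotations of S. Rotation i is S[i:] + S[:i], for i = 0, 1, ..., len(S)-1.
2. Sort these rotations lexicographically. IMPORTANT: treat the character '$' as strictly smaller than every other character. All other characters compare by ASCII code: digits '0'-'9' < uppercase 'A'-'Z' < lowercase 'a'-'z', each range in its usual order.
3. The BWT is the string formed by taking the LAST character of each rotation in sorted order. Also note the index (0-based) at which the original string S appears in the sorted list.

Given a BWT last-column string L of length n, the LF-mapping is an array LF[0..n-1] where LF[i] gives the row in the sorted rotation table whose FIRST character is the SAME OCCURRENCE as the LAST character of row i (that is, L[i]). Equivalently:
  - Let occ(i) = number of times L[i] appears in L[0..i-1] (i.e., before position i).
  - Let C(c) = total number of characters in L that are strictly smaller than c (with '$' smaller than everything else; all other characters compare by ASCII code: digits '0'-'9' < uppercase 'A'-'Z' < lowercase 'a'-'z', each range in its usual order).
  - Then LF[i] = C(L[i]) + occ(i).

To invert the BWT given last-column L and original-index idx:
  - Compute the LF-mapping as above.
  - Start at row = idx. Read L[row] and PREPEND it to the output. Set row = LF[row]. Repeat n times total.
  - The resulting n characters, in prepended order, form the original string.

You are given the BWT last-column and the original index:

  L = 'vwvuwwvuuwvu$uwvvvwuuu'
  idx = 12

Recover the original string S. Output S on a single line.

Answer: vvuuwvwuuuwwuvvwuvuwv$

Derivation:
LF mapping: 9 16 10 1 17 18 11 2 3 19 12 4 0 5 20 13 14 15 21 6 7 8
Walk LF starting at row 12, prepending L[row]:
  step 1: row=12, L[12]='$', prepend. Next row=LF[12]=0
  step 2: row=0, L[0]='v', prepend. Next row=LF[0]=9
  step 3: row=9, L[9]='w', prepend. Next row=LF[9]=19
  step 4: row=19, L[19]='u', prepend. Next row=LF[19]=6
  step 5: row=6, L[6]='v', prepend. Next row=LF[6]=11
  step 6: row=11, L[11]='u', prepend. Next row=LF[11]=4
  step 7: row=4, L[4]='w', prepend. Next row=LF[4]=17
  step 8: row=17, L[17]='v', prepend. Next row=LF[17]=15
  step 9: row=15, L[15]='v', prepend. Next row=LF[15]=13
  step 10: row=13, L[13]='u', prepend. Next row=LF[13]=5
  step 11: row=5, L[5]='w', prepend. Next row=LF[5]=18
  step 12: row=18, L[18]='w', prepend. Next row=LF[18]=21
  step 13: row=21, L[21]='u', prepend. Next row=LF[21]=8
  step 14: row=8, L[8]='u', prepend. Next row=LF[8]=3
  step 15: row=3, L[3]='u', prepend. Next row=LF[3]=1
  step 16: row=1, L[1]='w', prepend. Next row=LF[1]=16
  step 17: row=16, L[16]='v', prepend. Next row=LF[16]=14
  step 18: row=14, L[14]='w', prepend. Next row=LF[14]=20
  step 19: row=20, L[20]='u', prepend. Next row=LF[20]=7
  step 20: row=7, L[7]='u', prepend. Next row=LF[7]=2
  step 21: row=2, L[2]='v', prepend. Next row=LF[2]=10
  step 22: row=10, L[10]='v', prepend. Next row=LF[10]=12
Reversed output: vvuuwvwuuuwwuvvwuvuwv$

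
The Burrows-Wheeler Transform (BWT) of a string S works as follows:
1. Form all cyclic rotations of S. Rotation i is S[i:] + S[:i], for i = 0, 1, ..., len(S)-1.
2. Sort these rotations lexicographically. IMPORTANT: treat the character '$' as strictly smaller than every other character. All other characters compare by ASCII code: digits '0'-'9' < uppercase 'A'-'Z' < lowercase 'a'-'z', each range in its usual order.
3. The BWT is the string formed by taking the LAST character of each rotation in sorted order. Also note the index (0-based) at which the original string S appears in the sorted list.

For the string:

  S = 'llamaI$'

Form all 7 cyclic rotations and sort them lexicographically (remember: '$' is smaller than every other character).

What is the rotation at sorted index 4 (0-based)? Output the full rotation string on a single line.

Answer: lamaI$l

Derivation:
All 7 rotations (rotation i = S[i:]+S[:i]):
  rot[0] = llamaI$
  rot[1] = lamaI$l
  rot[2] = amaI$ll
  rot[3] = maI$lla
  rot[4] = aI$llam
  rot[5] = I$llama
  rot[6] = $llamaI
Sorted (with $ < everything):
  sorted[0] = $llamaI
  sorted[1] = I$llama
  sorted[2] = aI$llam
  sorted[3] = amaI$ll
  sorted[4] = lamaI$l
  sorted[5] = llamaI$
  sorted[6] = maI$lla
sorted[4] = lamaI$l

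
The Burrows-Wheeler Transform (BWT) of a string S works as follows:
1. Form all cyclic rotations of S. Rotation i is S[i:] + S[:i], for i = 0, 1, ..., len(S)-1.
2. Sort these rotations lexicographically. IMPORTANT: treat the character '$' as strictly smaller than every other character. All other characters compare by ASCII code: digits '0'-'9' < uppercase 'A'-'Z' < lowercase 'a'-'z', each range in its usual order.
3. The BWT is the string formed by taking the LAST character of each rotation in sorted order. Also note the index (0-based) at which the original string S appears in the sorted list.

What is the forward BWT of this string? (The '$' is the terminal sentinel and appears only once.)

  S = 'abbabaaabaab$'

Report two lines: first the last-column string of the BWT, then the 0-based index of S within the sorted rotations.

Answer: bbbaaba$aaaba
7

Derivation:
All 13 rotations (rotation i = S[i:]+S[:i]):
  rot[0] = abbabaaabaab$
  rot[1] = bbabaaabaab$a
  rot[2] = babaaabaab$ab
  rot[3] = abaaabaab$abb
  rot[4] = baaabaab$abba
  rot[5] = aaabaab$abbab
  rot[6] = aabaab$abbaba
  rot[7] = abaab$abbabaa
  rot[8] = baab$abbabaaa
  rot[9] = aab$abbabaaab
  rot[10] = ab$abbabaaaba
  rot[11] = b$abbabaaabaa
  rot[12] = $abbabaaabaab
Sorted (with $ < everything):
  sorted[0] = $abbabaaabaab  (last char: 'b')
  sorted[1] = aaabaab$abbab  (last char: 'b')
  sorted[2] = aab$abbabaaab  (last char: 'b')
  sorted[3] = aabaab$abbaba  (last char: 'a')
  sorted[4] = ab$abbabaaaba  (last char: 'a')
  sorted[5] = abaaabaab$abb  (last char: 'b')
  sorted[6] = abaab$abbabaa  (last char: 'a')
  sorted[7] = abbabaaabaab$  (last char: '$')
  sorted[8] = b$abbabaaabaa  (last char: 'a')
  sorted[9] = baaabaab$abba  (last char: 'a')
  sorted[10] = baab$abbabaaa  (last char: 'a')
  sorted[11] = babaaabaab$ab  (last char: 'b')
  sorted[12] = bbabaaabaab$a  (last char: 'a')
Last column: bbbaaba$aaaba
Original string S is at sorted index 7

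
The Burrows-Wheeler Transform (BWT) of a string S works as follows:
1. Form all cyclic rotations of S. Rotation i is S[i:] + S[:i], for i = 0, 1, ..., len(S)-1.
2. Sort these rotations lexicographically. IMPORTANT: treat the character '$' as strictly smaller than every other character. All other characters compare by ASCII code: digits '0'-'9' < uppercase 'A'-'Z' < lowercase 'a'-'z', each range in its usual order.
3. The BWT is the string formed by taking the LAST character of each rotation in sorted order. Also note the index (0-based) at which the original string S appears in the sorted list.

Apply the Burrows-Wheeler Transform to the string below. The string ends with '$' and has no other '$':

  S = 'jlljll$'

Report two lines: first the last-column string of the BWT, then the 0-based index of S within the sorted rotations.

All 7 rotations (rotation i = S[i:]+S[:i]):
  rot[0] = jlljll$
  rot[1] = lljll$j
  rot[2] = ljll$jl
  rot[3] = jll$jll
  rot[4] = ll$jllj
  rot[5] = l$jlljl
  rot[6] = $jlljll
Sorted (with $ < everything):
  sorted[0] = $jlljll  (last char: 'l')
  sorted[1] = jll$jll  (last char: 'l')
  sorted[2] = jlljll$  (last char: '$')
  sorted[3] = l$jlljl  (last char: 'l')
  sorted[4] = ljll$jl  (last char: 'l')
  sorted[5] = ll$jllj  (last char: 'j')
  sorted[6] = lljll$j  (last char: 'j')
Last column: ll$lljj
Original string S is at sorted index 2

Answer: ll$lljj
2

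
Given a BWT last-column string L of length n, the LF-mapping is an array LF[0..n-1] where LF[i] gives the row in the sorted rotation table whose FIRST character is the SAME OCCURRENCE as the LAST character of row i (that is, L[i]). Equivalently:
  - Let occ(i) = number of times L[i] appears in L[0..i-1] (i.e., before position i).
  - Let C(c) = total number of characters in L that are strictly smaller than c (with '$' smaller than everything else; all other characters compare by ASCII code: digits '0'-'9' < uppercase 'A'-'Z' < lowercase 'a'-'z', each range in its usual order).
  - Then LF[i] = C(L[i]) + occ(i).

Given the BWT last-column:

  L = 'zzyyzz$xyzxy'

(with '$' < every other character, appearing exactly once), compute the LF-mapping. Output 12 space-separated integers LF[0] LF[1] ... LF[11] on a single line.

Char counts: '$':1, 'x':2, 'y':4, 'z':5
C (first-col start): C('$')=0, C('x')=1, C('y')=3, C('z')=7
L[0]='z': occ=0, LF[0]=C('z')+0=7+0=7
L[1]='z': occ=1, LF[1]=C('z')+1=7+1=8
L[2]='y': occ=0, LF[2]=C('y')+0=3+0=3
L[3]='y': occ=1, LF[3]=C('y')+1=3+1=4
L[4]='z': occ=2, LF[4]=C('z')+2=7+2=9
L[5]='z': occ=3, LF[5]=C('z')+3=7+3=10
L[6]='$': occ=0, LF[6]=C('$')+0=0+0=0
L[7]='x': occ=0, LF[7]=C('x')+0=1+0=1
L[8]='y': occ=2, LF[8]=C('y')+2=3+2=5
L[9]='z': occ=4, LF[9]=C('z')+4=7+4=11
L[10]='x': occ=1, LF[10]=C('x')+1=1+1=2
L[11]='y': occ=3, LF[11]=C('y')+3=3+3=6

Answer: 7 8 3 4 9 10 0 1 5 11 2 6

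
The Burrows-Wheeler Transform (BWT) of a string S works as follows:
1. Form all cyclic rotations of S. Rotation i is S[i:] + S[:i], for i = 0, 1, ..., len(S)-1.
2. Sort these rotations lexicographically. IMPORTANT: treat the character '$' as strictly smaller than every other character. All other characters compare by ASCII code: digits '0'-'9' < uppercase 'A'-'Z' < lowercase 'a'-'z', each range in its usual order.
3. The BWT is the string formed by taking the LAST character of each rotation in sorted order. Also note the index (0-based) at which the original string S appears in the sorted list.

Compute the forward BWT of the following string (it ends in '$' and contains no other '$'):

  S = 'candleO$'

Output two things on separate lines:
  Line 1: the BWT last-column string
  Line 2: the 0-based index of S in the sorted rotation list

All 8 rotations (rotation i = S[i:]+S[:i]):
  rot[0] = candleO$
  rot[1] = andleO$c
  rot[2] = ndleO$ca
  rot[3] = dleO$can
  rot[4] = leO$cand
  rot[5] = eO$candl
  rot[6] = O$candle
  rot[7] = $candleO
Sorted (with $ < everything):
  sorted[0] = $candleO  (last char: 'O')
  sorted[1] = O$candle  (last char: 'e')
  sorted[2] = andleO$c  (last char: 'c')
  sorted[3] = candleO$  (last char: '$')
  sorted[4] = dleO$can  (last char: 'n')
  sorted[5] = eO$candl  (last char: 'l')
  sorted[6] = leO$cand  (last char: 'd')
  sorted[7] = ndleO$ca  (last char: 'a')
Last column: Oec$nlda
Original string S is at sorted index 3

Answer: Oec$nlda
3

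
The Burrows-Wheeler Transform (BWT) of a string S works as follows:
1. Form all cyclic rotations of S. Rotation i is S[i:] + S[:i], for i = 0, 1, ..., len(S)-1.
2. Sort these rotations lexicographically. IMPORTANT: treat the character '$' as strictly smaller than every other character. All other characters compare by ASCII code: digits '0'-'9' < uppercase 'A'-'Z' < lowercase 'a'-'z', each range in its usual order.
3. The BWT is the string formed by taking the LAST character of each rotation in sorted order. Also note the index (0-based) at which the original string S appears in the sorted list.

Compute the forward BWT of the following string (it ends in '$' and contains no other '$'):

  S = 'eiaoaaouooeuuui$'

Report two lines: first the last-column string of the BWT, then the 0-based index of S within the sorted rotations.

All 16 rotations (rotation i = S[i:]+S[:i]):
  rot[0] = eiaoaaouooeuuui$
  rot[1] = iaoaaouooeuuui$e
  rot[2] = aoaaouooeuuui$ei
  rot[3] = oaaouooeuuui$eia
  rot[4] = aaouooeuuui$eiao
  rot[5] = aouooeuuui$eiaoa
  rot[6] = ouooeuuui$eiaoaa
  rot[7] = uooeuuui$eiaoaao
  rot[8] = ooeuuui$eiaoaaou
  rot[9] = oeuuui$eiaoaaouo
  rot[10] = euuui$eiaoaaouoo
  rot[11] = uuui$eiaoaaouooe
  rot[12] = uui$eiaoaaouooeu
  rot[13] = ui$eiaoaaouooeuu
  rot[14] = i$eiaoaaouooeuuu
  rot[15] = $eiaoaaouooeuuui
Sorted (with $ < everything):
  sorted[0] = $eiaoaaouooeuuui  (last char: 'i')
  sorted[1] = aaouooeuuui$eiao  (last char: 'o')
  sorted[2] = aoaaouooeuuui$ei  (last char: 'i')
  sorted[3] = aouooeuuui$eiaoa  (last char: 'a')
  sorted[4] = eiaoaaouooeuuui$  (last char: '$')
  sorted[5] = euuui$eiaoaaouoo  (last char: 'o')
  sorted[6] = i$eiaoaaouooeuuu  (last char: 'u')
  sorted[7] = iaoaaouooeuuui$e  (last char: 'e')
  sorted[8] = oaaouooeuuui$eia  (last char: 'a')
  sorted[9] = oeuuui$eiaoaaouo  (last char: 'o')
  sorted[10] = ooeuuui$eiaoaaou  (last char: 'u')
  sorted[11] = ouooeuuui$eiaoaa  (last char: 'a')
  sorted[12] = ui$eiaoaaouooeuu  (last char: 'u')
  sorted[13] = uooeuuui$eiaoaao  (last char: 'o')
  sorted[14] = uui$eiaoaaouooeu  (last char: 'u')
  sorted[15] = uuui$eiaoaaouooe  (last char: 'e')
Last column: ioia$oueaouauoue
Original string S is at sorted index 4

Answer: ioia$oueaouauoue
4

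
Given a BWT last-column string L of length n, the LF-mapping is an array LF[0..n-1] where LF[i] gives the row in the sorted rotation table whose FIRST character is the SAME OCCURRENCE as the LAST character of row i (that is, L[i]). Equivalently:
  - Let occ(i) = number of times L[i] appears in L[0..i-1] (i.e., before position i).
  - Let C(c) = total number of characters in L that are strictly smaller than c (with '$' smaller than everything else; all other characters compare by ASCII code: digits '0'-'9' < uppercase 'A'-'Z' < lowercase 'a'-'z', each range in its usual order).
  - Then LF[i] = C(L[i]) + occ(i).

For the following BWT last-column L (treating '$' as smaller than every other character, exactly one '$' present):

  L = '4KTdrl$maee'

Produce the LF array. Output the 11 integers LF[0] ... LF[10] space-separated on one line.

Answer: 1 2 3 5 10 8 0 9 4 6 7

Derivation:
Char counts: '$':1, '4':1, 'K':1, 'T':1, 'a':1, 'd':1, 'e':2, 'l':1, 'm':1, 'r':1
C (first-col start): C('$')=0, C('4')=1, C('K')=2, C('T')=3, C('a')=4, C('d')=5, C('e')=6, C('l')=8, C('m')=9, C('r')=10
L[0]='4': occ=0, LF[0]=C('4')+0=1+0=1
L[1]='K': occ=0, LF[1]=C('K')+0=2+0=2
L[2]='T': occ=0, LF[2]=C('T')+0=3+0=3
L[3]='d': occ=0, LF[3]=C('d')+0=5+0=5
L[4]='r': occ=0, LF[4]=C('r')+0=10+0=10
L[5]='l': occ=0, LF[5]=C('l')+0=8+0=8
L[6]='$': occ=0, LF[6]=C('$')+0=0+0=0
L[7]='m': occ=0, LF[7]=C('m')+0=9+0=9
L[8]='a': occ=0, LF[8]=C('a')+0=4+0=4
L[9]='e': occ=0, LF[9]=C('e')+0=6+0=6
L[10]='e': occ=1, LF[10]=C('e')+1=6+1=7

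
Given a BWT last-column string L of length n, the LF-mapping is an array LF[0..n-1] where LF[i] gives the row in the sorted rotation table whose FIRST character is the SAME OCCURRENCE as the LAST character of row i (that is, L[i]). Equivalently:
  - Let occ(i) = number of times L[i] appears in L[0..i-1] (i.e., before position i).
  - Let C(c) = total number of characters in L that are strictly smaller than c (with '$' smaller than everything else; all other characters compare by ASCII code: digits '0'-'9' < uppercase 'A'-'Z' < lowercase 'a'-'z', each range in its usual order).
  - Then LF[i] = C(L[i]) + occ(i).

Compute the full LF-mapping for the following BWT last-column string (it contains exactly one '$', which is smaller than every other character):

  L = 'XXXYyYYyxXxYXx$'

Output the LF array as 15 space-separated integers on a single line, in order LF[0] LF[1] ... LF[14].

Char counts: '$':1, 'X':5, 'Y':4, 'x':3, 'y':2
C (first-col start): C('$')=0, C('X')=1, C('Y')=6, C('x')=10, C('y')=13
L[0]='X': occ=0, LF[0]=C('X')+0=1+0=1
L[1]='X': occ=1, LF[1]=C('X')+1=1+1=2
L[2]='X': occ=2, LF[2]=C('X')+2=1+2=3
L[3]='Y': occ=0, LF[3]=C('Y')+0=6+0=6
L[4]='y': occ=0, LF[4]=C('y')+0=13+0=13
L[5]='Y': occ=1, LF[5]=C('Y')+1=6+1=7
L[6]='Y': occ=2, LF[6]=C('Y')+2=6+2=8
L[7]='y': occ=1, LF[7]=C('y')+1=13+1=14
L[8]='x': occ=0, LF[8]=C('x')+0=10+0=10
L[9]='X': occ=3, LF[9]=C('X')+3=1+3=4
L[10]='x': occ=1, LF[10]=C('x')+1=10+1=11
L[11]='Y': occ=3, LF[11]=C('Y')+3=6+3=9
L[12]='X': occ=4, LF[12]=C('X')+4=1+4=5
L[13]='x': occ=2, LF[13]=C('x')+2=10+2=12
L[14]='$': occ=0, LF[14]=C('$')+0=0+0=0

Answer: 1 2 3 6 13 7 8 14 10 4 11 9 5 12 0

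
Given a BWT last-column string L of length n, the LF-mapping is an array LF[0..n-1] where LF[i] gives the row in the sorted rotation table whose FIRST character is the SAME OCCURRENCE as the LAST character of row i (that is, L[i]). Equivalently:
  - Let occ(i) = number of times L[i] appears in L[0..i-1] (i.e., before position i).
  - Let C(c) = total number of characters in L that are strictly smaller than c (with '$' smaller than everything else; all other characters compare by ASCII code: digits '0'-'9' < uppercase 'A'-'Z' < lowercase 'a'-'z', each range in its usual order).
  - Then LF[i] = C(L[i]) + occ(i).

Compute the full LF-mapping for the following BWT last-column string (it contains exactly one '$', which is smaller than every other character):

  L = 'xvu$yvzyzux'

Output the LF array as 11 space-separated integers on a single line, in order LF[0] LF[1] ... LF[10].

Answer: 5 3 1 0 7 4 9 8 10 2 6

Derivation:
Char counts: '$':1, 'u':2, 'v':2, 'x':2, 'y':2, 'z':2
C (first-col start): C('$')=0, C('u')=1, C('v')=3, C('x')=5, C('y')=7, C('z')=9
L[0]='x': occ=0, LF[0]=C('x')+0=5+0=5
L[1]='v': occ=0, LF[1]=C('v')+0=3+0=3
L[2]='u': occ=0, LF[2]=C('u')+0=1+0=1
L[3]='$': occ=0, LF[3]=C('$')+0=0+0=0
L[4]='y': occ=0, LF[4]=C('y')+0=7+0=7
L[5]='v': occ=1, LF[5]=C('v')+1=3+1=4
L[6]='z': occ=0, LF[6]=C('z')+0=9+0=9
L[7]='y': occ=1, LF[7]=C('y')+1=7+1=8
L[8]='z': occ=1, LF[8]=C('z')+1=9+1=10
L[9]='u': occ=1, LF[9]=C('u')+1=1+1=2
L[10]='x': occ=1, LF[10]=C('x')+1=5+1=6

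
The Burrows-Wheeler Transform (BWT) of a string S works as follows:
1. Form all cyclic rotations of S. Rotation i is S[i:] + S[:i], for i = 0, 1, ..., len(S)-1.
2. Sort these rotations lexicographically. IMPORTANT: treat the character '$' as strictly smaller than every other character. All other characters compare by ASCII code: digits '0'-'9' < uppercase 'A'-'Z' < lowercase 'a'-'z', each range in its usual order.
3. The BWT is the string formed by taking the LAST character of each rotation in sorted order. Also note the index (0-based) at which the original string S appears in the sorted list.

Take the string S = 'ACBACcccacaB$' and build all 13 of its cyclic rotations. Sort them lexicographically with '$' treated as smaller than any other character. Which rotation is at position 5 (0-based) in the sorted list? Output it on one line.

Answer: CBACcccacaB$A

Derivation:
All 13 rotations (rotation i = S[i:]+S[:i]):
  rot[0] = ACBACcccacaB$
  rot[1] = CBACcccacaB$A
  rot[2] = BACcccacaB$AC
  rot[3] = ACcccacaB$ACB
  rot[4] = CcccacaB$ACBA
  rot[5] = cccacaB$ACBAC
  rot[6] = ccacaB$ACBACc
  rot[7] = cacaB$ACBACcc
  rot[8] = acaB$ACBACccc
  rot[9] = caB$ACBACccca
  rot[10] = aB$ACBACcccac
  rot[11] = B$ACBACcccaca
  rot[12] = $ACBACcccacaB
Sorted (with $ < everything):
  sorted[0] = $ACBACcccacaB
  sorted[1] = ACBACcccacaB$
  sorted[2] = ACcccacaB$ACB
  sorted[3] = B$ACBACcccaca
  sorted[4] = BACcccacaB$AC
  sorted[5] = CBACcccacaB$A
  sorted[6] = CcccacaB$ACBA
  sorted[7] = aB$ACBACcccac
  sorted[8] = acaB$ACBACccc
  sorted[9] = caB$ACBACccca
  sorted[10] = cacaB$ACBACcc
  sorted[11] = ccacaB$ACBACc
  sorted[12] = cccacaB$ACBAC
sorted[5] = CBACcccacaB$A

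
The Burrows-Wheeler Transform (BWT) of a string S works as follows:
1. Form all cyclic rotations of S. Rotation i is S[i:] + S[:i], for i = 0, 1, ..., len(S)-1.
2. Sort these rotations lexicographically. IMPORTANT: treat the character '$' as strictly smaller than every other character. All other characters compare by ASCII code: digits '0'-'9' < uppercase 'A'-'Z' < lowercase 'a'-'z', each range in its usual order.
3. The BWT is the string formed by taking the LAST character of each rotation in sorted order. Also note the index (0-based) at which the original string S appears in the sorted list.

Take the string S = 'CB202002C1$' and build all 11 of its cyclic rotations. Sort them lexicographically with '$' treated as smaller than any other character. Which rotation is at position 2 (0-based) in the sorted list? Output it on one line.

All 11 rotations (rotation i = S[i:]+S[:i]):
  rot[0] = CB202002C1$
  rot[1] = B202002C1$C
  rot[2] = 202002C1$CB
  rot[3] = 02002C1$CB2
  rot[4] = 2002C1$CB20
  rot[5] = 002C1$CB202
  rot[6] = 02C1$CB2020
  rot[7] = 2C1$CB20200
  rot[8] = C1$CB202002
  rot[9] = 1$CB202002C
  rot[10] = $CB202002C1
Sorted (with $ < everything):
  sorted[0] = $CB202002C1
  sorted[1] = 002C1$CB202
  sorted[2] = 02002C1$CB2
  sorted[3] = 02C1$CB2020
  sorted[4] = 1$CB202002C
  sorted[5] = 2002C1$CB20
  sorted[6] = 202002C1$CB
  sorted[7] = 2C1$CB20200
  sorted[8] = B202002C1$C
  sorted[9] = C1$CB202002
  sorted[10] = CB202002C1$
sorted[2] = 02002C1$CB2

Answer: 02002C1$CB2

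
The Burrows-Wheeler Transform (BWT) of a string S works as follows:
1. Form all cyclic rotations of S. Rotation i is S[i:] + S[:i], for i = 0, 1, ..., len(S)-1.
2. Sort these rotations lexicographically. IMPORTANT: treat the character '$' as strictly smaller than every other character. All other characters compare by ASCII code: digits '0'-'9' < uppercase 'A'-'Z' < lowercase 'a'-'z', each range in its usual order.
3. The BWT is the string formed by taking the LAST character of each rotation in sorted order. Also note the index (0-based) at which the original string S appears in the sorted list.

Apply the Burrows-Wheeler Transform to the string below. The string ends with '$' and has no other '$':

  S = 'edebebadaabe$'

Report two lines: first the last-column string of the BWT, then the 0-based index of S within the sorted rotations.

All 13 rotations (rotation i = S[i:]+S[:i]):
  rot[0] = edebebadaabe$
  rot[1] = debebadaabe$e
  rot[2] = ebebadaabe$ed
  rot[3] = bebadaabe$ede
  rot[4] = ebadaabe$edeb
  rot[5] = badaabe$edebe
  rot[6] = adaabe$edebeb
  rot[7] = daabe$edebeba
  rot[8] = aabe$edebebad
  rot[9] = abe$edebebada
  rot[10] = be$edebebadaa
  rot[11] = e$edebebadaab
  rot[12] = $edebebadaabe
Sorted (with $ < everything):
  sorted[0] = $edebebadaabe  (last char: 'e')
  sorted[1] = aabe$edebebad  (last char: 'd')
  sorted[2] = abe$edebebada  (last char: 'a')
  sorted[3] = adaabe$edebeb  (last char: 'b')
  sorted[4] = badaabe$edebe  (last char: 'e')
  sorted[5] = be$edebebadaa  (last char: 'a')
  sorted[6] = bebadaabe$ede  (last char: 'e')
  sorted[7] = daabe$edebeba  (last char: 'a')
  sorted[8] = debebadaabe$e  (last char: 'e')
  sorted[9] = e$edebebadaab  (last char: 'b')
  sorted[10] = ebadaabe$edeb  (last char: 'b')
  sorted[11] = ebebadaabe$ed  (last char: 'd')
  sorted[12] = edebebadaabe$  (last char: '$')
Last column: edabeaeaebbd$
Original string S is at sorted index 12

Answer: edabeaeaebbd$
12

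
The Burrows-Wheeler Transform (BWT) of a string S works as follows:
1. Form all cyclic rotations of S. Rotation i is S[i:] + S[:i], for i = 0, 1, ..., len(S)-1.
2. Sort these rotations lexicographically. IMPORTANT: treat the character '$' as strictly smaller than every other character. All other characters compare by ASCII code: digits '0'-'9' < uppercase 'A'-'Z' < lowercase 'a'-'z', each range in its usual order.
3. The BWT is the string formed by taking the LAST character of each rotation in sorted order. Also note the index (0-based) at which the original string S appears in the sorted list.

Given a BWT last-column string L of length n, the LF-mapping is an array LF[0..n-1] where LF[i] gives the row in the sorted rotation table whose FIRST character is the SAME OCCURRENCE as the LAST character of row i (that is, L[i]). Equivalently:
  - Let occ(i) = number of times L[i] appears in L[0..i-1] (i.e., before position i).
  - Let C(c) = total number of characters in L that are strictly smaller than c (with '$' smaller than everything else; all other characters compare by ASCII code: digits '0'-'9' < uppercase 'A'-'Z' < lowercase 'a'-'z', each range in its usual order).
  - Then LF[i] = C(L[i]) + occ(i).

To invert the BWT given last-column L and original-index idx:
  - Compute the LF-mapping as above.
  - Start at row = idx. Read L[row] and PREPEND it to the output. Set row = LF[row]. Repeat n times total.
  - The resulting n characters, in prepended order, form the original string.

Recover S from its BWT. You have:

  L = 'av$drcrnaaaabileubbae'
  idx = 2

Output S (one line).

Answer: abracadabraunbelieva$

Derivation:
LF mapping: 1 20 0 11 17 10 18 16 2 3 4 5 7 14 15 12 19 8 9 6 13
Walk LF starting at row 2, prepending L[row]:
  step 1: row=2, L[2]='$', prepend. Next row=LF[2]=0
  step 2: row=0, L[0]='a', prepend. Next row=LF[0]=1
  step 3: row=1, L[1]='v', prepend. Next row=LF[1]=20
  step 4: row=20, L[20]='e', prepend. Next row=LF[20]=13
  step 5: row=13, L[13]='i', prepend. Next row=LF[13]=14
  step 6: row=14, L[14]='l', prepend. Next row=LF[14]=15
  step 7: row=15, L[15]='e', prepend. Next row=LF[15]=12
  step 8: row=12, L[12]='b', prepend. Next row=LF[12]=7
  step 9: row=7, L[7]='n', prepend. Next row=LF[7]=16
  step 10: row=16, L[16]='u', prepend. Next row=LF[16]=19
  step 11: row=19, L[19]='a', prepend. Next row=LF[19]=6
  step 12: row=6, L[6]='r', prepend. Next row=LF[6]=18
  step 13: row=18, L[18]='b', prepend. Next row=LF[18]=9
  step 14: row=9, L[9]='a', prepend. Next row=LF[9]=3
  step 15: row=3, L[3]='d', prepend. Next row=LF[3]=11
  step 16: row=11, L[11]='a', prepend. Next row=LF[11]=5
  step 17: row=5, L[5]='c', prepend. Next row=LF[5]=10
  step 18: row=10, L[10]='a', prepend. Next row=LF[10]=4
  step 19: row=4, L[4]='r', prepend. Next row=LF[4]=17
  step 20: row=17, L[17]='b', prepend. Next row=LF[17]=8
  step 21: row=8, L[8]='a', prepend. Next row=LF[8]=2
Reversed output: abracadabraunbelieva$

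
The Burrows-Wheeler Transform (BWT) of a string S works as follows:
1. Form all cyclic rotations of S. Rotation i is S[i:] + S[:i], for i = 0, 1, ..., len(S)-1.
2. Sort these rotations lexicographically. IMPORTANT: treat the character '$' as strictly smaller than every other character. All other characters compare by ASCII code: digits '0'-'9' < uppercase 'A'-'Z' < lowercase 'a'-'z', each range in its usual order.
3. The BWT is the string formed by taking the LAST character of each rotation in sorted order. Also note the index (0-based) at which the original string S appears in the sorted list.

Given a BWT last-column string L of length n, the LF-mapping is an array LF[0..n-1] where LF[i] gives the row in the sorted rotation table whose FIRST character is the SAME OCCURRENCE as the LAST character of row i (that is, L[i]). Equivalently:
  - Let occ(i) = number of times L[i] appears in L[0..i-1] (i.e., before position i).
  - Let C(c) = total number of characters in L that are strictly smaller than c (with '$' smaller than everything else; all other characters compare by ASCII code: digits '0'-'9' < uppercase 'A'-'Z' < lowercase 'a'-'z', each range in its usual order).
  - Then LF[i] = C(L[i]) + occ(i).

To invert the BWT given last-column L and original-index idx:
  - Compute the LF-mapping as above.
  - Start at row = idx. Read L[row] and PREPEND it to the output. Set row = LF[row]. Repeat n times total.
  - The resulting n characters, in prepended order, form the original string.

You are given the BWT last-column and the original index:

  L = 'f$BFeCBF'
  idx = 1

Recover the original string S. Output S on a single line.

Answer: BBeFCFf$

Derivation:
LF mapping: 7 0 1 4 6 3 2 5
Walk LF starting at row 1, prepending L[row]:
  step 1: row=1, L[1]='$', prepend. Next row=LF[1]=0
  step 2: row=0, L[0]='f', prepend. Next row=LF[0]=7
  step 3: row=7, L[7]='F', prepend. Next row=LF[7]=5
  step 4: row=5, L[5]='C', prepend. Next row=LF[5]=3
  step 5: row=3, L[3]='F', prepend. Next row=LF[3]=4
  step 6: row=4, L[4]='e', prepend. Next row=LF[4]=6
  step 7: row=6, L[6]='B', prepend. Next row=LF[6]=2
  step 8: row=2, L[2]='B', prepend. Next row=LF[2]=1
Reversed output: BBeFCFf$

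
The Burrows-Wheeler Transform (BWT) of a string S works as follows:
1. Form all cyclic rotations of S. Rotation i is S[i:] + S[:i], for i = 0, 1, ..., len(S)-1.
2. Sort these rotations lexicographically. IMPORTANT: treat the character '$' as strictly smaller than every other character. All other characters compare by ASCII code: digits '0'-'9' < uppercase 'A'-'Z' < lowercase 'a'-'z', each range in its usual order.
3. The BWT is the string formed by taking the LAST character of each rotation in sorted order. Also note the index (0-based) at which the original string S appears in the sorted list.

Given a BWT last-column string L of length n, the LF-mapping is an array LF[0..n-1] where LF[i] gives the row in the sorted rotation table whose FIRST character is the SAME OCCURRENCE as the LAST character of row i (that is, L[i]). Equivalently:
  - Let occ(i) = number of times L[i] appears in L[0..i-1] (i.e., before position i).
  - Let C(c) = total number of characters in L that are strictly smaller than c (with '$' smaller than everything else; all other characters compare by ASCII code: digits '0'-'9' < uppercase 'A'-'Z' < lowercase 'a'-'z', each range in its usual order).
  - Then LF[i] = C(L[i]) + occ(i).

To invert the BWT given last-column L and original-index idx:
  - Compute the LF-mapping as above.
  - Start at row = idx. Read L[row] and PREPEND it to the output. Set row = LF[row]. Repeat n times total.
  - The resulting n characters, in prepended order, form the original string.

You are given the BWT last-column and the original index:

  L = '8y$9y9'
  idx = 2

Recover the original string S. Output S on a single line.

Answer: 99yy8$

Derivation:
LF mapping: 1 4 0 2 5 3
Walk LF starting at row 2, prepending L[row]:
  step 1: row=2, L[2]='$', prepend. Next row=LF[2]=0
  step 2: row=0, L[0]='8', prepend. Next row=LF[0]=1
  step 3: row=1, L[1]='y', prepend. Next row=LF[1]=4
  step 4: row=4, L[4]='y', prepend. Next row=LF[4]=5
  step 5: row=5, L[5]='9', prepend. Next row=LF[5]=3
  step 6: row=3, L[3]='9', prepend. Next row=LF[3]=2
Reversed output: 99yy8$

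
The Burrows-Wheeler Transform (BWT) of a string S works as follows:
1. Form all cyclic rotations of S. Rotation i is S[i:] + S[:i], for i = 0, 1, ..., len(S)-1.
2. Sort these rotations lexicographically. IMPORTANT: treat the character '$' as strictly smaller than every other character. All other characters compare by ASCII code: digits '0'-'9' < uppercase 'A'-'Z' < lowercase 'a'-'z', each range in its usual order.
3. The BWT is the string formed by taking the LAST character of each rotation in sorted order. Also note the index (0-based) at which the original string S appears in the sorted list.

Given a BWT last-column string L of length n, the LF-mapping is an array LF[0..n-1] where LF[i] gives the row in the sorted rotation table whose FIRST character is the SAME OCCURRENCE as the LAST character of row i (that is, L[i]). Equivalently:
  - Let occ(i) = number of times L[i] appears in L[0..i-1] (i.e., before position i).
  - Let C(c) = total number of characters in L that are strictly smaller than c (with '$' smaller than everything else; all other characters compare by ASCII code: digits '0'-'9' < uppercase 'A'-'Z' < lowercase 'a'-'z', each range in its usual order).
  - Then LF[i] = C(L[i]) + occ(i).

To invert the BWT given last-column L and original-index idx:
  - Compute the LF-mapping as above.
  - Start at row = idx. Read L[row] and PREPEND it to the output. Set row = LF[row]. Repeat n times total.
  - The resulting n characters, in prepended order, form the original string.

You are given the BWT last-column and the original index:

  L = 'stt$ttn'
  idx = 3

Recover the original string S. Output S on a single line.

Answer: tnttts$

Derivation:
LF mapping: 2 3 4 0 5 6 1
Walk LF starting at row 3, prepending L[row]:
  step 1: row=3, L[3]='$', prepend. Next row=LF[3]=0
  step 2: row=0, L[0]='s', prepend. Next row=LF[0]=2
  step 3: row=2, L[2]='t', prepend. Next row=LF[2]=4
  step 4: row=4, L[4]='t', prepend. Next row=LF[4]=5
  step 5: row=5, L[5]='t', prepend. Next row=LF[5]=6
  step 6: row=6, L[6]='n', prepend. Next row=LF[6]=1
  step 7: row=1, L[1]='t', prepend. Next row=LF[1]=3
Reversed output: tnttts$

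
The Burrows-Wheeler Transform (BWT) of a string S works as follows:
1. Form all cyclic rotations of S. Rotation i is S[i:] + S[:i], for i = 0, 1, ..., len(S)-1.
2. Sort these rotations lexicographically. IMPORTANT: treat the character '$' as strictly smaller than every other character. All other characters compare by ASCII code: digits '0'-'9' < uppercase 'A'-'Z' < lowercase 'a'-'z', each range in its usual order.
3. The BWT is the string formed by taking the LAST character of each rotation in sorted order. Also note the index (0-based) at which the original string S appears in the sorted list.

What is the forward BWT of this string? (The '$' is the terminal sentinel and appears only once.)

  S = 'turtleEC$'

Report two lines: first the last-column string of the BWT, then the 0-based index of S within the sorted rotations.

All 9 rotations (rotation i = S[i:]+S[:i]):
  rot[0] = turtleEC$
  rot[1] = urtleEC$t
  rot[2] = rtleEC$tu
  rot[3] = tleEC$tur
  rot[4] = leEC$turt
  rot[5] = eEC$turtl
  rot[6] = EC$turtle
  rot[7] = C$turtleE
  rot[8] = $turtleEC
Sorted (with $ < everything):
  sorted[0] = $turtleEC  (last char: 'C')
  sorted[1] = C$turtleE  (last char: 'E')
  sorted[2] = EC$turtle  (last char: 'e')
  sorted[3] = eEC$turtl  (last char: 'l')
  sorted[4] = leEC$turt  (last char: 't')
  sorted[5] = rtleEC$tu  (last char: 'u')
  sorted[6] = tleEC$tur  (last char: 'r')
  sorted[7] = turtleEC$  (last char: '$')
  sorted[8] = urtleEC$t  (last char: 't')
Last column: CEeltur$t
Original string S is at sorted index 7

Answer: CEeltur$t
7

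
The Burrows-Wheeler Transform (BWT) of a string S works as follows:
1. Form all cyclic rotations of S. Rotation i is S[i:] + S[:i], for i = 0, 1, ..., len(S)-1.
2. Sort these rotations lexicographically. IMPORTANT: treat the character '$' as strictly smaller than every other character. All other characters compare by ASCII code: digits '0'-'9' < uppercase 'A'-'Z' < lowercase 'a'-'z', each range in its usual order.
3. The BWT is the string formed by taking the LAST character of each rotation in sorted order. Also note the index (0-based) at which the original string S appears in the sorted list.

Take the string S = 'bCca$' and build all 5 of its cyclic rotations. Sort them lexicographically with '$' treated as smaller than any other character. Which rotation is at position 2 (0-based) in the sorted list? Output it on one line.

Answer: a$bCc

Derivation:
All 5 rotations (rotation i = S[i:]+S[:i]):
  rot[0] = bCca$
  rot[1] = Cca$b
  rot[2] = ca$bC
  rot[3] = a$bCc
  rot[4] = $bCca
Sorted (with $ < everything):
  sorted[0] = $bCca
  sorted[1] = Cca$b
  sorted[2] = a$bCc
  sorted[3] = bCca$
  sorted[4] = ca$bC
sorted[2] = a$bCc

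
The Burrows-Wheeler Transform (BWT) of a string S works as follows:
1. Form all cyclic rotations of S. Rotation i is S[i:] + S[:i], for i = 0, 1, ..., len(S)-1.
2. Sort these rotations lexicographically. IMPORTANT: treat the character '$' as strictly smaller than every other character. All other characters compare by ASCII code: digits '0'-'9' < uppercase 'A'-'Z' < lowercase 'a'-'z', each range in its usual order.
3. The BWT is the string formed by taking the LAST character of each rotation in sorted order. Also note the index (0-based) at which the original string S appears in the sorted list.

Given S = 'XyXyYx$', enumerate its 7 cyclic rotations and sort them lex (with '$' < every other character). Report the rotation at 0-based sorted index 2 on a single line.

Answer: XyYx$Xy

Derivation:
All 7 rotations (rotation i = S[i:]+S[:i]):
  rot[0] = XyXyYx$
  rot[1] = yXyYx$X
  rot[2] = XyYx$Xy
  rot[3] = yYx$XyX
  rot[4] = Yx$XyXy
  rot[5] = x$XyXyY
  rot[6] = $XyXyYx
Sorted (with $ < everything):
  sorted[0] = $XyXyYx
  sorted[1] = XyXyYx$
  sorted[2] = XyYx$Xy
  sorted[3] = Yx$XyXy
  sorted[4] = x$XyXyY
  sorted[5] = yXyYx$X
  sorted[6] = yYx$XyX
sorted[2] = XyYx$Xy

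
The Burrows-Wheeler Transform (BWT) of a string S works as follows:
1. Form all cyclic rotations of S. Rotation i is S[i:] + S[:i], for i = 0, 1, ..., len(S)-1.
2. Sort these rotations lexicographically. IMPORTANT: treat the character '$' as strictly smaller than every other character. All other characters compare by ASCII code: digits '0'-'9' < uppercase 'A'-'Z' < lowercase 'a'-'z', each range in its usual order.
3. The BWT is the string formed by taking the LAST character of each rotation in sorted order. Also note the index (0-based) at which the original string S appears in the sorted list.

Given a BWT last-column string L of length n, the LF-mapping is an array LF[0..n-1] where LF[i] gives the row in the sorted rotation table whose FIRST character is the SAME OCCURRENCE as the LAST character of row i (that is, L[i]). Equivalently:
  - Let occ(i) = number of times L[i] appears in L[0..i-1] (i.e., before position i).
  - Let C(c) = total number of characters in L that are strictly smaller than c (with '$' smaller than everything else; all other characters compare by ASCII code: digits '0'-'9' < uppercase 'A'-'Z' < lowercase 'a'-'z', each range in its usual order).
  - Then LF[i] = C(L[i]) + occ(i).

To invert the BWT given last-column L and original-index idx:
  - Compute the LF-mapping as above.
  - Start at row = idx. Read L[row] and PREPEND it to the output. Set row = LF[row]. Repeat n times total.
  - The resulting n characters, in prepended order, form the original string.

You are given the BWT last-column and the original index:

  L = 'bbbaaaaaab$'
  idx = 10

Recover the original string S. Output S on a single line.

LF mapping: 7 8 9 1 2 3 4 5 6 10 0
Walk LF starting at row 10, prepending L[row]:
  step 1: row=10, L[10]='$', prepend. Next row=LF[10]=0
  step 2: row=0, L[0]='b', prepend. Next row=LF[0]=7
  step 3: row=7, L[7]='a', prepend. Next row=LF[7]=5
  step 4: row=5, L[5]='a', prepend. Next row=LF[5]=3
  step 5: row=3, L[3]='a', prepend. Next row=LF[3]=1
  step 6: row=1, L[1]='b', prepend. Next row=LF[1]=8
  step 7: row=8, L[8]='a', prepend. Next row=LF[8]=6
  step 8: row=6, L[6]='a', prepend. Next row=LF[6]=4
  step 9: row=4, L[4]='a', prepend. Next row=LF[4]=2
  step 10: row=2, L[2]='b', prepend. Next row=LF[2]=9
  step 11: row=9, L[9]='b', prepend. Next row=LF[9]=10
Reversed output: bbaaabaaab$

Answer: bbaaabaaab$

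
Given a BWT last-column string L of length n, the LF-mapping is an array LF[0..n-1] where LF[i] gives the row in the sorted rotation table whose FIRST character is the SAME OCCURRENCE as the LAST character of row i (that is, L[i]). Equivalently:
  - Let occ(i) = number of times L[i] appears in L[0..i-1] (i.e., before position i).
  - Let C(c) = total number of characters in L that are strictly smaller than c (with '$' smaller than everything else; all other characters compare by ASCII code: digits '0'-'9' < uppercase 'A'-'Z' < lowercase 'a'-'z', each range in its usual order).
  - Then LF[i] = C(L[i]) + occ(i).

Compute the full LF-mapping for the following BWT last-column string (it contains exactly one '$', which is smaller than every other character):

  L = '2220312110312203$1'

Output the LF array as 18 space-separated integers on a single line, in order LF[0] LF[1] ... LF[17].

Answer: 9 10 11 1 15 4 12 5 6 2 16 7 13 14 3 17 0 8

Derivation:
Char counts: '$':1, '0':3, '1':5, '2':6, '3':3
C (first-col start): C('$')=0, C('0')=1, C('1')=4, C('2')=9, C('3')=15
L[0]='2': occ=0, LF[0]=C('2')+0=9+0=9
L[1]='2': occ=1, LF[1]=C('2')+1=9+1=10
L[2]='2': occ=2, LF[2]=C('2')+2=9+2=11
L[3]='0': occ=0, LF[3]=C('0')+0=1+0=1
L[4]='3': occ=0, LF[4]=C('3')+0=15+0=15
L[5]='1': occ=0, LF[5]=C('1')+0=4+0=4
L[6]='2': occ=3, LF[6]=C('2')+3=9+3=12
L[7]='1': occ=1, LF[7]=C('1')+1=4+1=5
L[8]='1': occ=2, LF[8]=C('1')+2=4+2=6
L[9]='0': occ=1, LF[9]=C('0')+1=1+1=2
L[10]='3': occ=1, LF[10]=C('3')+1=15+1=16
L[11]='1': occ=3, LF[11]=C('1')+3=4+3=7
L[12]='2': occ=4, LF[12]=C('2')+4=9+4=13
L[13]='2': occ=5, LF[13]=C('2')+5=9+5=14
L[14]='0': occ=2, LF[14]=C('0')+2=1+2=3
L[15]='3': occ=2, LF[15]=C('3')+2=15+2=17
L[16]='$': occ=0, LF[16]=C('$')+0=0+0=0
L[17]='1': occ=4, LF[17]=C('1')+4=4+4=8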